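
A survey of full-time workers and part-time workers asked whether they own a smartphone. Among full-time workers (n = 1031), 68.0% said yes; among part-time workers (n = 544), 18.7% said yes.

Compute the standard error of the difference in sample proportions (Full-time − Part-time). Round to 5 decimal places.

0.02215

Each SE is √(p̂(1−p̂)/n): √(0.6800·0.3200/1031) = 0.01453 and √(0.1870·0.8130/544) = 0.01672.
SE(p̂₁ − p̂₂) = √(SE₁² + SE₂²) = √(0.0002111209 + 0.0002795584) = 0.02215, since the two samples are independent.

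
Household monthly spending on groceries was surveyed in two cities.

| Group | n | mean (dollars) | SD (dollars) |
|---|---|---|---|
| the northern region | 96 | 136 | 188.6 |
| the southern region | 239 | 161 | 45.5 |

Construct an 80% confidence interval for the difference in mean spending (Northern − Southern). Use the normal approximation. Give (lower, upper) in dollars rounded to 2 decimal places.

(-49.96, -0.04)

SE₁ = s₁/√n₁ = 188.6/√96 = 19.2489; SE₂ = 45.5/√239 = 2.9432.
Independent samples, unequal variances: SE_diff = √(SE₁² + SE₂²) = √(370.52015121 + 8.66242624) = 19.4726.
z* = 1.282, so margin of error = 1.282 × 19.4726 = 24.9639.
Difference in means = 136 − 161 = -25.0000.
-25.0000 ± 24.9639 → (-49.96, -0.04).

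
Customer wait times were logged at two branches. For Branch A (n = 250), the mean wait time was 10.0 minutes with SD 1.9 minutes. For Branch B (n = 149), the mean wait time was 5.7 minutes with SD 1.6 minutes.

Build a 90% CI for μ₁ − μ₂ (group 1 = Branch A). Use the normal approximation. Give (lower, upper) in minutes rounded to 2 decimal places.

(4.01, 4.59)

SE₁ = s₁/√n₁ = 1.9/√250 = 0.1202; SE₂ = 1.6/√149 = 0.1311.
Independent samples, unequal variances: SE_diff = √(SE₁² + SE₂²) = √(0.01444804 + 0.01718721) = 0.1779.
z* = 1.645, so margin of error = 1.645 × 0.1779 = 0.2926.
Difference in means = 10.0 − 5.7 = 4.3000.
4.3000 ± 0.2926 → (4.01, 4.59).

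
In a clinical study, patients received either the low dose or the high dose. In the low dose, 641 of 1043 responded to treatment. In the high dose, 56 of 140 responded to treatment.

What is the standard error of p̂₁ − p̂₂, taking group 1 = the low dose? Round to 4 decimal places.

Sample proportions: 641/1043 = 0.6146, 56/140 = 0.4000.
Each SE is √(p̂(1−p̂)/n): √(0.6146·0.3854/1043) = 0.01507 and √(0.4000·0.6000/140) = 0.04140.
SE(p̂₁ − p̂₂) = √(SE₁² + SE₂²) = √(0.0002271049 + 0.00171396) = 0.04406, since the two samples are independent.

0.0441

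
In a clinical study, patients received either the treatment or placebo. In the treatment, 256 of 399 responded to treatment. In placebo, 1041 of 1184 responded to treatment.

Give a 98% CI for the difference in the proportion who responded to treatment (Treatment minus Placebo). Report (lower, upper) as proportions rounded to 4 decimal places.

First, p̂₁ = 256/399 = 0.6416; p̂₂ = 1041/1184 = 0.8792.
The two standard errors are √(0.6416×0.3584/399) = 0.02401 and √(0.8792×0.1208/1184) = 0.00947.
Because the samples are independent, SE_diff = √(0.02401² + 0.00947²) = 0.02581.
Using z* = 2.326 for 98%, ME = 2.326 × 0.02581 = 0.06003.
p̂₁ − p̂₂ = -0.2376; interval -0.2376 ± 0.06003 gives (-0.2976, -0.1776).

(-0.2976, -0.1776)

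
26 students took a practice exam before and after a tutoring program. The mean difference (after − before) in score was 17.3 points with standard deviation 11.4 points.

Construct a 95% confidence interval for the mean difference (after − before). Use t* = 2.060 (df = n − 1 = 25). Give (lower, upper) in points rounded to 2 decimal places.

(12.69, 21.91)

Paired design: SE = s_d/√n = 11.4/√26 = 2.2357.
t* = 2.060; margin of error = 2.060 × 2.2357 = 4.6055.
17.3 ± 4.6055 → (12.69, 21.91).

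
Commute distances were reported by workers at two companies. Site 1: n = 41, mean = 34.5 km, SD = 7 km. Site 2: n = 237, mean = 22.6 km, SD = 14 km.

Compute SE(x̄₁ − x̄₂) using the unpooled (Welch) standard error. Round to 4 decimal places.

Standard errors of each mean: 7/√41 = 1.0932 and 14/√237 = 0.9094.
SE(x̄₁ − x̄₂) = √(1.0932² + 0.9094²) = 1.4220 for independent samples with unequal variances.

1.4220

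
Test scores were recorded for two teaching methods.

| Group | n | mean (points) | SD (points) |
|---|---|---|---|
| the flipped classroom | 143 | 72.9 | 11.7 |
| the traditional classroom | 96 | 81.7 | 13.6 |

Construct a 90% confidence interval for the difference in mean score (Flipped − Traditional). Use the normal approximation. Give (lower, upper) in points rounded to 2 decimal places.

(-11.59, -6.01)

Standard errors of each mean: 11.7/√143 = 0.9784 and 13.6/√96 = 1.3880.
SE(x̄₁ − x̄₂) = √(0.9784² + 1.3880²) = 1.6982 for independent samples with unequal variances.
With z* = 1.645, the margin is 1.645 × 1.6982 = 2.7935.
x̄₁ − x̄₂ = 72.9 − 81.7 = -8.8000; the interval is -8.8000 ± 2.7935 = (-11.59, -6.01).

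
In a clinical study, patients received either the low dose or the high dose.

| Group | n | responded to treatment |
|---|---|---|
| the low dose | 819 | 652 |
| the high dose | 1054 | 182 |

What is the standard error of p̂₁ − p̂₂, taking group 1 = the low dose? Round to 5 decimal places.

0.01827

p̂₁ = 652/819 = 0.7961 and p̂₂ = 182/1054 = 0.1727.
SE₁ = √(p̂₁(1−p̂₁)/n₁) = √(0.7961·0.2039/819) = 0.01408; SE₂ = √(0.1727·0.8273/1054) = 0.01164.
Independent samples: SE of the difference = √(SE₁² + SE₂²) = √(0.0001982464 + 0.0001354896) = 0.01827.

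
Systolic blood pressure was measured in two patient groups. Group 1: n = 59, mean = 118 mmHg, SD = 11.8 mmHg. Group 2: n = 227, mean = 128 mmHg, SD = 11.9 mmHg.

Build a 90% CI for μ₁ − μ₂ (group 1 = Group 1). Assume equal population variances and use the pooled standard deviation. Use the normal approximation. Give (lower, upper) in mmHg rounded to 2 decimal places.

(-12.86, -7.14)

s_p = √[((n₁−1)s₁² + (n₂−1)s₂²)/(n₁+n₂−2)] = √[(58·11.8² + 226·11.9²)/284] = 11.8796.
SE = 11.8796·√(1/59 + 1/227) = 1.7360.
With z* = 1.645, margin = 1.645 × 1.7360 = 2.8557.
x̄₁ − x̄₂ = 118 − 128 = -10.0000; interval -10.0000 ± 2.8557 = (-12.86, -7.14).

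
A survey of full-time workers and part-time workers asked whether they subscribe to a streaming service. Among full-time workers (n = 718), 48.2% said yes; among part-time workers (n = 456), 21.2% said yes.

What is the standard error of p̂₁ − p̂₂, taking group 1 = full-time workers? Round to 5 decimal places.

SE₁ = √(p̂₁(1−p̂₁)/n₁) = √(0.4820·0.5180/718) = 0.01865; SE₂ = √(0.2120·0.7880/456) = 0.01914.
Independent samples: SE of the difference = √(SE₁² + SE₂²) = √(0.0003478225 + 0.0003663396) = 0.02672.

0.02672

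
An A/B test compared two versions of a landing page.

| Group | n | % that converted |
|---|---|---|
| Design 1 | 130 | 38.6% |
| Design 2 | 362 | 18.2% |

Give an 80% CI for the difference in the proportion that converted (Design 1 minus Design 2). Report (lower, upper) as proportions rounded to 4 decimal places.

Each SE is √(p̂(1−p̂)/n): √(0.3860·0.6140/130) = 0.04270 and √(0.1820·0.8180/362) = 0.02028.
SE(p̂₁ − p̂₂) = √(SE₁² + SE₂²) = √(0.00182329 + 0.0004112784) = 0.04727, since the two samples are independent.
At 80% confidence z* = 1.282; margin = 1.282 × 0.04727 = 0.06060.
The difference is 0.3860 − 0.1820 = 0.2040, so the interval is 0.2040 ± 0.06060 = (0.1434, 0.2646).

(0.1434, 0.2646)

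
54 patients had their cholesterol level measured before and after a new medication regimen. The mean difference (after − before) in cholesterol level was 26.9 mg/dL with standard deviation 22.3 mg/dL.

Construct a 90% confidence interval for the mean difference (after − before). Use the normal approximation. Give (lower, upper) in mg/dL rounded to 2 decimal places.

(21.91, 31.89)

This is a matched-pairs design, so SE = s_d/√n = 22.3/√54 = 3.0346.
Margin = 1.645 × 3.0346 = 4.9919; the interval is 26.9 ± 4.9919 = (21.91, 31.89).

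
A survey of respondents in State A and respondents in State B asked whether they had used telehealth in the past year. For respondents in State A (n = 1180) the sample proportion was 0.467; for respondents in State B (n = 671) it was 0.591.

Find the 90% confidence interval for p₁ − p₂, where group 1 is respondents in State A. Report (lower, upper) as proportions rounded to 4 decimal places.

Each SE is √(p̂(1−p̂)/n): √(0.4670·0.5330/1180) = 0.01452 and √(0.5910·0.4090/671) = 0.01898.
SE(p̂₁ − p̂₂) = √(SE₁² + SE₂²) = √(0.0002108304 + 0.0003602404) = 0.02390, since the two samples are independent.
At 90% confidence z* = 1.645; margin = 1.645 × 0.02390 = 0.03932.
The difference is 0.4670 − 0.5910 = -0.1240, so the interval is -0.1240 ± 0.03932 = (-0.1633, -0.0847).

(-0.1633, -0.0847)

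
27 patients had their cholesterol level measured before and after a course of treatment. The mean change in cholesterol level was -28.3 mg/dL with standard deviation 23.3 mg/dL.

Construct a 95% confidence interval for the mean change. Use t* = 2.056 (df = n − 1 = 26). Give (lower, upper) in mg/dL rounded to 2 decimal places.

Paired design: SE = s_d/√n = 23.3/√27 = 4.4841.
t* = 2.056; margin of error = 2.056 × 4.4841 = 9.2193.
-28.3 ± 9.2193 → (-37.52, -19.08).

(-37.52, -19.08)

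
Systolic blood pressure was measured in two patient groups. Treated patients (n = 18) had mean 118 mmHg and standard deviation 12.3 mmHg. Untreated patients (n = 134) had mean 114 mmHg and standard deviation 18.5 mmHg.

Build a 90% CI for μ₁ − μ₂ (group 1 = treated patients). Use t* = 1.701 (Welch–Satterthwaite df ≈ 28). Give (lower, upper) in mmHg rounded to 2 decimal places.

Standard errors of each mean: 12.3/√18 = 2.8991 and 18.5/√134 = 1.5982.
SE(x̄₁ − x̄₂) = √(2.8991² + 1.5982²) = 3.3104 for independent samples with unequal variances.
With t* = 1.701, the margin is 1.701 × 3.3104 = 5.6310.
x̄₁ − x̄₂ = 118 − 114 = 4.0000; the interval is 4.0000 ± 5.6310 = (-1.63, 9.63).

(-1.63, 9.63)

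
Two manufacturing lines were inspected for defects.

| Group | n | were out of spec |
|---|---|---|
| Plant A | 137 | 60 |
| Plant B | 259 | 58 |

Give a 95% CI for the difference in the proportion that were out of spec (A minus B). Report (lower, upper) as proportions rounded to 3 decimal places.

p̂₁ = 60/137 = 0.4380 and p̂₂ = 58/259 = 0.2239.
SE₁ = √(p̂₁(1−p̂₁)/n₁) = √(0.4380·0.5620/137) = 0.04239; SE₂ = √(0.2239·0.7761/259) = 0.02590.
Independent samples: SE of the difference = √(SE₁² + SE₂²) = √(0.0017969121 + 0.00067081) = 0.04968.
z* for 95% confidence is 1.960, so the margin of error is 1.960 × 0.04968 = 0.09737.
Point estimate p̂₁ − p̂₂ = 0.4380 − 0.2239 = 0.2141.
0.2141 ± 0.09737 → (0.117, 0.311).

(0.117, 0.311)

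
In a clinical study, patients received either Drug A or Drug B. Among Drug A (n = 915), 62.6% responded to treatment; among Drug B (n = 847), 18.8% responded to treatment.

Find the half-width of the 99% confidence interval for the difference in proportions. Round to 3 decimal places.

Each SE is √(p̂(1−p̂)/n): √(0.6260·0.3740/915) = 0.01600 and √(0.1880·0.8120/847) = 0.01343.
SE(p̂₁ − p̂₂) = √(SE₁² + SE₂²) = √(0.000256 + 0.0001803649) = 0.02089, since the two samples are independent.
At 99% confidence z* = 2.576; margin = 2.576 × 0.02089 = 0.05381.

0.054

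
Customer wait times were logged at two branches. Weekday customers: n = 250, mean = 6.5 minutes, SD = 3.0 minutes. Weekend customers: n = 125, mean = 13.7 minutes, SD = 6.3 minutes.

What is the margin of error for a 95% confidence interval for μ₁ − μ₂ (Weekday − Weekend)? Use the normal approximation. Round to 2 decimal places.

1.17

Standard errors of each mean: 3.0/√250 = 0.1897 and 6.3/√125 = 0.5635.
SE(x̄₁ − x̄₂) = √(0.1897² + 0.5635²) = 0.5946 for independent samples with unequal variances.
With z* = 1.960, the margin is 1.960 × 0.5946 = 1.1654.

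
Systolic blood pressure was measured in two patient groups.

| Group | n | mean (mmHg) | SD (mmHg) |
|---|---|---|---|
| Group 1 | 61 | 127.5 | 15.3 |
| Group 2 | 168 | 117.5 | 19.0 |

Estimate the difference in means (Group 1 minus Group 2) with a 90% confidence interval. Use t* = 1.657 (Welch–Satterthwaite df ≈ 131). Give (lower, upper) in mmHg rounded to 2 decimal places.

SE₁ = s₁/√n₁ = 15.3/√61 = 1.9590; SE₂ = 19.0/√168 = 1.4659.
Independent samples, unequal variances: SE_diff = √(SE₁² + SE₂²) = √(3.837681 + 2.14886281) = 2.4467.
t* = 1.657, so margin of error = 1.657 × 2.4467 = 4.0542.
Difference in means = 127.5 − 117.5 = 10.0000.
10.0000 ± 4.0542 → (5.95, 14.05).

(5.95, 14.05)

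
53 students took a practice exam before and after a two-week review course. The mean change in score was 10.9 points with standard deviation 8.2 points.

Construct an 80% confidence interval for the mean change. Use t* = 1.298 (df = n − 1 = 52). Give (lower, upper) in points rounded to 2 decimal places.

(9.44, 12.36)

Paired design: SE = s_d/√n = 8.2/√53 = 1.1264.
t* = 1.298; margin of error = 1.298 × 1.1264 = 1.4621.
10.9 ± 1.4621 → (9.44, 12.36).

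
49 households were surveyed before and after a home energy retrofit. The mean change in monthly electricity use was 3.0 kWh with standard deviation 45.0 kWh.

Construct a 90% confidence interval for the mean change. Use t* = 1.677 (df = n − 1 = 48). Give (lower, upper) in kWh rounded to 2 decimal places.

Paired design: SE = s_d/√n = 45.0/√49 = 6.4286.
t* = 1.677; margin of error = 1.677 × 6.4286 = 10.7808.
3.0 ± 10.7808 → (-7.78, 13.78).

(-7.78, 13.78)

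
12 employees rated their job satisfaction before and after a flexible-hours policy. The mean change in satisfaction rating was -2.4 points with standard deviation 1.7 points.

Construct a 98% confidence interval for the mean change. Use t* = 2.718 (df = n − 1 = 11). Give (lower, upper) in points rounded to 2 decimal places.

(-3.73, -1.07)

This is a matched-pairs design, so SE = s_d/√n = 1.7/√12 = 0.4907.
Margin = 2.718 × 0.4907 = 1.3337; the interval is -2.4 ± 1.3337 = (-3.73, -1.07).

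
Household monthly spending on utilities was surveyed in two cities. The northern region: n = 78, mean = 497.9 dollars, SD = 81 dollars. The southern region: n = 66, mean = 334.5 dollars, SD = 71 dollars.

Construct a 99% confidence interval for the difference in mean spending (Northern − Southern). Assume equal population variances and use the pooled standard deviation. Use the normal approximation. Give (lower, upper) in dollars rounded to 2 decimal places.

Pooled variance s_p² = [77·81² + 65·71²] / (78+66−2) = 5865.2254, so s_p = 76.5848.
SE_diff = s_p·√(1/n₁ + 1/n₂) = 76.5848·√(1/78 + 1/66) = 12.8087.
z* = 2.576; margin = 2.576 × 12.8087 = 32.9952.
Difference = 497.9 − 334.5 = 163.4000.
163.4000 ± 32.9952 → (130.40, 196.40).

(130.40, 196.40)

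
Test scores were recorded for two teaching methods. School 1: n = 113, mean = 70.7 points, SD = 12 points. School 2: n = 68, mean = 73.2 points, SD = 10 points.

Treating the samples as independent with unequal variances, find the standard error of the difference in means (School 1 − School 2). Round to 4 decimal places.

1.6568

Per-group SEs: s₁/√n₁ = 12/√113 = 1.1289, s₂/√n₂ = 10/√68 = 1.2127.
Unpooled SE of the difference: √(1.27441521 + 1.47064129) = 1.6568.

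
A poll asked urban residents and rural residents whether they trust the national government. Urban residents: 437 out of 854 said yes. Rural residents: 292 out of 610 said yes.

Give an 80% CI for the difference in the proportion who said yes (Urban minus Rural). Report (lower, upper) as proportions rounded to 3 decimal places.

(-0.001, 0.067)

First, p̂₁ = 437/854 = 0.5117; p̂₂ = 292/610 = 0.4787.
The two standard errors are √(0.5117×0.4883/854) = 0.01710 and √(0.4787×0.5213/610) = 0.02023.
Because the samples are independent, SE_diff = √(0.01710² + 0.02023²) = 0.02649.
Using z* = 1.282 for 80%, ME = 1.282 × 0.02649 = 0.03396.
p̂₁ − p̂₂ = 0.0330; interval 0.0330 ± 0.03396 gives (-0.001, 0.067).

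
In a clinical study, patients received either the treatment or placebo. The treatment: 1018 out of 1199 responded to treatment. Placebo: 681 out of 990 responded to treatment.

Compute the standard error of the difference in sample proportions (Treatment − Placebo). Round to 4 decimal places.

First, p̂₁ = 1018/1199 = 0.8490; p̂₂ = 681/990 = 0.6879.
The two standard errors are √(0.8490×0.1510/1199) = 0.01034 and √(0.6879×0.3121/990) = 0.01473.
Because the samples are independent, SE_diff = √(0.01034² + 0.01473²) = 0.01800.

0.0180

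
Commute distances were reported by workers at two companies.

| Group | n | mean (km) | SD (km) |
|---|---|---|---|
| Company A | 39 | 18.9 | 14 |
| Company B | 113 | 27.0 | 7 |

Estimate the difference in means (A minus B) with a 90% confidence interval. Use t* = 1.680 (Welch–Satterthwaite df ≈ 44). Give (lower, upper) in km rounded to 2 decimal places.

(-12.03, -4.17)

Per-group SEs: s₁/√n₁ = 14/√39 = 2.2418, s₂/√n₂ = 7/√113 = 0.6585.
Unpooled SE of the difference: √(5.02566724 + 0.43362225) = 2.3365.
Margin of error = t* · SE = 1.680 × 2.3365 = 3.9253.
x̄₁ − x̄₂ = 18.9 − 27.0 = -8.1000.
CI: -8.1000 ± 3.9253 = (-12.03, -4.17).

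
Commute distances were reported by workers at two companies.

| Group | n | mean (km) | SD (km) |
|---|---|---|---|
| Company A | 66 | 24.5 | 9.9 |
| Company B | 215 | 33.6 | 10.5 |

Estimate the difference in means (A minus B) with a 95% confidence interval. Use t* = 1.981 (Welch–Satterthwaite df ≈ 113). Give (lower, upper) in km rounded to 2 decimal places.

(-11.90, -6.30)

SE₁ = s₁/√n₁ = 9.9/√66 = 1.2186; SE₂ = 10.5/√215 = 0.7161.
Independent samples, unequal variances: SE_diff = √(SE₁² + SE₂²) = √(1.48498596 + 0.51279921) = 1.4134.
t* = 1.981, so margin of error = 1.981 × 1.4134 = 2.7999.
Difference in means = 24.5 − 33.6 = -9.1000.
-9.1000 ± 2.7999 → (-11.90, -6.30).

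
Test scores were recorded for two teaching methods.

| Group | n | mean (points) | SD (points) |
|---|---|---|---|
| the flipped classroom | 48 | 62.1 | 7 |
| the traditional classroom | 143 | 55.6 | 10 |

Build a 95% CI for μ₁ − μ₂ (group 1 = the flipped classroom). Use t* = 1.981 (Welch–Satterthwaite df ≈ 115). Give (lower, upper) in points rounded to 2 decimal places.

(3.90, 9.10)

SE₁ = s₁/√n₁ = 7/√48 = 1.0104; SE₂ = 10/√143 = 0.8362.
Independent samples, unequal variances: SE_diff = √(SE₁² + SE₂²) = √(1.02090816 + 0.69923044) = 1.3115.
t* = 1.981, so margin of error = 1.981 × 1.3115 = 2.5981.
Difference in means = 62.1 − 55.6 = 6.5000.
6.5000 ± 2.5981 → (3.90, 9.10).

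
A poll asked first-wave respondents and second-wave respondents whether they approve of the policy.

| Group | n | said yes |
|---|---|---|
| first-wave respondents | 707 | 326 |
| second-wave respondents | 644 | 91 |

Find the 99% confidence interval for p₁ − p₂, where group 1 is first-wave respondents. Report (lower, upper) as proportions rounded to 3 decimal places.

Sample proportions: 326/707 = 0.4611, 91/644 = 0.1413.
Each SE is √(p̂(1−p̂)/n): √(0.4611·0.5389/707) = 0.01875 and √(0.1413·0.8587/644) = 0.01373.
SE(p̂₁ − p̂₂) = √(SE₁² + SE₂²) = √(0.0003515625 + 0.0001885129) = 0.02324, since the two samples are independent.
At 99% confidence z* = 2.576; margin = 2.576 × 0.02324 = 0.05987.
The difference is 0.4611 − 0.1413 = 0.3198, so the interval is 0.3198 ± 0.05987 = (0.260, 0.380).

(0.260, 0.380)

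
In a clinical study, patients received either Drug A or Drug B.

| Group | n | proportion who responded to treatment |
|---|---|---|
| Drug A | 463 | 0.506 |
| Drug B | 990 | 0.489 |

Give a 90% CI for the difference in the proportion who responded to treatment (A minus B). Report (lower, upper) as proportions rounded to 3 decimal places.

(-0.029, 0.063)

SE₁ = √(p̂₁(1−p̂₁)/n₁) = √(0.5060·0.4940/463) = 0.02324; SE₂ = √(0.4890·0.5110/990) = 0.01589.
Independent samples: SE of the difference = √(SE₁² + SE₂²) = √(0.0005400976 + 0.0002524921) = 0.02815.
z* for 90% confidence is 1.645, so the margin of error is 1.645 × 0.02815 = 0.04631.
Point estimate p̂₁ − p̂₂ = 0.5060 − 0.4890 = 0.0170.
0.0170 ± 0.04631 → (-0.029, 0.063).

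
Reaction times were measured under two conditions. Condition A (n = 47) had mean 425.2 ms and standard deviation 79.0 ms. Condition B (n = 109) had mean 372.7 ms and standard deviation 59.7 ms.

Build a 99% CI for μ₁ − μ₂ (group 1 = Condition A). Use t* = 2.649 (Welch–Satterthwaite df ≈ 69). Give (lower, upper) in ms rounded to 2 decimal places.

(18.42, 86.58)

Standard errors of each mean: 79.0/√47 = 11.5233 and 59.7/√109 = 5.7182.
SE(x̄₁ − x̄₂) = √(11.5233² + 5.7182²) = 12.8641 for independent samples with unequal variances.
With t* = 2.649, the margin is 2.649 × 12.8641 = 34.0770.
x̄₁ − x̄₂ = 425.2 − 372.7 = 52.5000; the interval is 52.5000 ± 34.0770 = (18.42, 86.58).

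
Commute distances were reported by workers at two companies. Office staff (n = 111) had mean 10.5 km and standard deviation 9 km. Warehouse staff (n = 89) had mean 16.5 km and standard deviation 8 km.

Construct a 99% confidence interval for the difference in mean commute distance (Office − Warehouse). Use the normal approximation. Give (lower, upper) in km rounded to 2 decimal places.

(-9.10, -2.90)

Per-group SEs: s₁/√n₁ = 9/√111 = 0.8542, s₂/√n₂ = 8/√89 = 0.8480.
Unpooled SE of the difference: √(0.72965764 + 0.719104) = 1.2036.
Margin of error = z* · SE = 2.576 × 1.2036 = 3.1005.
x̄₁ − x̄₂ = 10.5 − 16.5 = -6.0000.
CI: -6.0000 ± 3.1005 = (-9.10, -2.90).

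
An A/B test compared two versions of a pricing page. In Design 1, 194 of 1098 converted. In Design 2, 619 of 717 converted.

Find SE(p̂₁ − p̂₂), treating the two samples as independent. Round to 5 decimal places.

Sample proportions: 194/1098 = 0.1767, 619/717 = 0.8633.
Each SE is √(p̂(1−p̂)/n): √(0.1767·0.8233/1098) = 0.01151 and √(0.8633·0.1367/717) = 0.01283.
SE(p̂₁ − p̂₂) = √(SE₁² + SE₂²) = √(0.0001324801 + 0.0001646089) = 0.01724, since the two samples are independent.

0.01724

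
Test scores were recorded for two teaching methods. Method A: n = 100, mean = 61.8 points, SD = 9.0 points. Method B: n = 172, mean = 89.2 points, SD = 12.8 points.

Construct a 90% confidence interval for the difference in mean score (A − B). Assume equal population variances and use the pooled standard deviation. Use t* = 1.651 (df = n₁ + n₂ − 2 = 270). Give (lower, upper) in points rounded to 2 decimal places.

(-29.80, -25.00)

Pooled variance s_p² = [99·9.0² + 171·12.8²] / (100+172−2) = 133.4653, so s_p = 11.5527.
SE_diff = s_p·√(1/n₁ + 1/n₂) = 11.5527·√(1/100 + 1/172) = 1.4528.
t* = 1.651; margin = 1.651 × 1.4528 = 2.3986.
Difference = 61.8 − 89.2 = -27.4000.
-27.4000 ± 2.3986 → (-29.80, -25.00).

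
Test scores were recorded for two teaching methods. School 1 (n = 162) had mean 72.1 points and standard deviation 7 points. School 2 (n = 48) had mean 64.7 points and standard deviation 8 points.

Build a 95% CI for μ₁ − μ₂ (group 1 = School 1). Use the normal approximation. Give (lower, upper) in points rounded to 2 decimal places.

(4.89, 9.91)

Standard errors of each mean: 7/√162 = 0.5500 and 8/√48 = 1.1547.
SE(x̄₁ − x̄₂) = √(0.5500² + 1.1547²) = 1.2790 for independent samples with unequal variances.
With z* = 1.960, the margin is 1.960 × 1.2790 = 2.5068.
x̄₁ − x̄₂ = 72.1 − 64.7 = 7.4000; the interval is 7.4000 ± 2.5068 = (4.89, 9.91).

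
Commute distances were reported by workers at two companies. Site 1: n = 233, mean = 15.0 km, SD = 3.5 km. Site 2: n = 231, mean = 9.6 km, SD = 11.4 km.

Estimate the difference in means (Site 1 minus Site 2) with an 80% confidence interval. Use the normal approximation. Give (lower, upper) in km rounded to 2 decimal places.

Per-group SEs: s₁/√n₁ = 3.5/√233 = 0.2293, s₂/√n₂ = 11.4/√231 = 0.7501.
Unpooled SE of the difference: √(0.05257849 + 0.56265001) = 0.7844.
Margin of error = z* · SE = 1.282 × 0.7844 = 1.0056.
x̄₁ − x̄₂ = 15.0 − 9.6 = 5.4000.
CI: 5.4000 ± 1.0056 = (4.39, 6.41).

(4.39, 6.41)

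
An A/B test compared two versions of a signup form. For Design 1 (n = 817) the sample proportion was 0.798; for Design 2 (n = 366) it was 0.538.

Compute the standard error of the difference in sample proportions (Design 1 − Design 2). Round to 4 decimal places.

Each SE is √(p̂(1−p̂)/n): √(0.7980·0.2020/817) = 0.01405 and √(0.5380·0.4620/366) = 0.02606.
SE(p̂₁ − p̂₂) = √(SE₁² + SE₂²) = √(0.0001974025 + 0.0006791236) = 0.02961, since the two samples are independent.

0.0296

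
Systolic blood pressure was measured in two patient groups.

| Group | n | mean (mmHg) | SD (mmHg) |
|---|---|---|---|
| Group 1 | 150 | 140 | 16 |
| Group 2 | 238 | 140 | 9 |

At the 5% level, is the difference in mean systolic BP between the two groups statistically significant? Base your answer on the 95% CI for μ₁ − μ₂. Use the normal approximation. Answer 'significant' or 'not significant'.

not significant

Standard errors of each mean: 16/√150 = 1.3064 and 9/√238 = 0.5834.
SE(x̄₁ − x̄₂) = √(1.3064² + 0.5834²) = 1.4307 for independent samples with unequal variances.
With z* = 1.960, the margin is 1.960 × 1.4307 = 2.8042.
x̄₁ − x̄₂ = 140 − 140 = 0.0000; the interval is 0.0000 ± 2.8042 = (-2.8042, 2.8042).
The interval (-2.8042, 2.8042) contains 0, so the difference is not significant.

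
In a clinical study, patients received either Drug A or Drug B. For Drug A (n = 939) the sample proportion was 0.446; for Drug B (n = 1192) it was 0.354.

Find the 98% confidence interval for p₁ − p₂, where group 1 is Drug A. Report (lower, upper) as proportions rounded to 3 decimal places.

The two standard errors are √(0.4460×0.5540/939) = 0.01622 and √(0.3540×0.6460/1192) = 0.01385.
Because the samples are independent, SE_diff = √(0.01622² + 0.01385²) = 0.02133.
Using z* = 2.326 for 98%, ME = 2.326 × 0.02133 = 0.04961.
p̂₁ − p̂₂ = 0.0920; interval 0.0920 ± 0.04961 gives (0.042, 0.142).

(0.042, 0.142)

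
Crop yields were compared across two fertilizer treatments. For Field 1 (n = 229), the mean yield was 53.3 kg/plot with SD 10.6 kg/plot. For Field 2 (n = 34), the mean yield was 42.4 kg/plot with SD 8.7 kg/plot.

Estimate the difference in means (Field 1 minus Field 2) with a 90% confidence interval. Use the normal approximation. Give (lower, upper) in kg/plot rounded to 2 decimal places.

(8.19, 13.61)

Standard errors of each mean: 10.6/√229 = 0.7005 and 8.7/√34 = 1.4920.
SE(x̄₁ − x̄₂) = √(0.7005² + 1.4920²) = 1.6483 for independent samples with unequal variances.
With z* = 1.645, the margin is 1.645 × 1.6483 = 2.7115.
x̄₁ − x̄₂ = 53.3 − 42.4 = 10.9000; the interval is 10.9000 ± 2.7115 = (8.19, 13.61).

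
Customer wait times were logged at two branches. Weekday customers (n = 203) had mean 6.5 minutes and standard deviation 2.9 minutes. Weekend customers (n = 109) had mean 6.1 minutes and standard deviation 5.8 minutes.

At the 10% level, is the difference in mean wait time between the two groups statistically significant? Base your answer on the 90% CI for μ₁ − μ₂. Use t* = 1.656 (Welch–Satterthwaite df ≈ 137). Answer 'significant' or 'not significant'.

Standard errors of each mean: 2.9/√203 = 0.2035 and 5.8/√109 = 0.5555.
SE(x̄₁ − x̄₂) = √(0.2035² + 0.5555²) = 0.5916 for independent samples with unequal variances.
With t* = 1.656, the margin is 1.656 × 0.5916 = 0.9797.
x̄₁ − x̄₂ = 6.5 − 6.1 = 0.4000; the interval is 0.4000 ± 0.9797 = (-0.5797, 1.3797).
The interval (-0.5797, 1.3797) contains 0, so the difference is not significant.

not significant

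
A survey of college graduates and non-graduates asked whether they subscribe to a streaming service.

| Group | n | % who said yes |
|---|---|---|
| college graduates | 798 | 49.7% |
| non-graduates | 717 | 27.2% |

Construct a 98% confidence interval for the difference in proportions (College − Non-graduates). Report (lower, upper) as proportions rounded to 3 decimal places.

The two standard errors are √(0.4970×0.5030/798) = 0.01770 and √(0.2720×0.7280/717) = 0.01662.
Because the samples are independent, SE_diff = √(0.01770² + 0.01662²) = 0.02428.
Using z* = 2.326 for 98%, ME = 2.326 × 0.02428 = 0.05648.
p̂₁ − p̂₂ = 0.2250; interval 0.2250 ± 0.05648 gives (0.169, 0.281).

(0.169, 0.281)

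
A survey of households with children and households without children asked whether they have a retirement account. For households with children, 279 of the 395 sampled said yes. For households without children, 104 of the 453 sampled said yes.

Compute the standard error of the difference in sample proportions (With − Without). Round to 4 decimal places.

0.0303

p̂₁ = 279/395 = 0.7063 and p̂₂ = 104/453 = 0.2296.
SE₁ = √(p̂₁(1−p̂₁)/n₁) = √(0.7063·0.2937/395) = 0.02292; SE₂ = √(0.2296·0.7704/453) = 0.01976.
Independent samples: SE of the difference = √(SE₁² + SE₂²) = √(0.0005253264 + 0.0003904576) = 0.03026.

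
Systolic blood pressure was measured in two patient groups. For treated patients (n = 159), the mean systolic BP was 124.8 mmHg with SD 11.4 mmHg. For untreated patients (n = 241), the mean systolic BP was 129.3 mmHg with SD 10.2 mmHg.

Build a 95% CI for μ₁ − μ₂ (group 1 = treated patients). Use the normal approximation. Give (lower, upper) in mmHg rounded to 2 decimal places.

(-6.69, -2.31)

Standard errors of each mean: 11.4/√159 = 0.9041 and 10.2/√241 = 0.6570.
SE(x̄₁ − x̄₂) = √(0.9041² + 0.6570²) = 1.1176 for independent samples with unequal variances.
With z* = 1.960, the margin is 1.960 × 1.1176 = 2.1905.
x̄₁ − x̄₂ = 124.8 − 129.3 = -4.5000; the interval is -4.5000 ± 2.1905 = (-6.69, -2.31).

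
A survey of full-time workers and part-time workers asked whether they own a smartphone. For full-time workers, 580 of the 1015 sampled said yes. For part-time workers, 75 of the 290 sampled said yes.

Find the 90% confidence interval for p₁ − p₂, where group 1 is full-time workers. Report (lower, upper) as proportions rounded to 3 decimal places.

Sample proportions: 580/1015 = 0.5714, 75/290 = 0.2586.
Each SE is √(p̂(1−p̂)/n): √(0.5714·0.4286/1015) = 0.01553 and √(0.2586·0.7414/290) = 0.02571.
SE(p̂₁ − p̂₂) = √(SE₁² + SE₂²) = √(0.0002411809 + 0.0006610041) = 0.03004, since the two samples are independent.
At 90% confidence z* = 1.645; margin = 1.645 × 0.03004 = 0.04942.
The difference is 0.5714 − 0.2586 = 0.3128, so the interval is 0.3128 ± 0.04942 = (0.263, 0.362).

(0.263, 0.362)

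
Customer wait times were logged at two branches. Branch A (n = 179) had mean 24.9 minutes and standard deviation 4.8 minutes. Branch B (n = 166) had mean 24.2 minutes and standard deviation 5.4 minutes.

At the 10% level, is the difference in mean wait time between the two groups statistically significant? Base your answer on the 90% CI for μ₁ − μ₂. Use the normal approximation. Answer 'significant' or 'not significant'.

not significant

Per-group SEs: s₁/√n₁ = 4.8/√179 = 0.3588, s₂/√n₂ = 5.4/√166 = 0.4191.
Unpooled SE of the difference: √(0.12873744 + 0.17564481) = 0.5517.
Margin of error = z* · SE = 1.645 × 0.5517 = 0.9075.
x̄₁ − x̄₂ = 24.9 − 24.2 = 0.7000.
CI: 0.7000 ± 0.9075 = (-0.2075, 1.6075).
The interval (-0.2075, 1.6075) contains 0, so the difference is not significant.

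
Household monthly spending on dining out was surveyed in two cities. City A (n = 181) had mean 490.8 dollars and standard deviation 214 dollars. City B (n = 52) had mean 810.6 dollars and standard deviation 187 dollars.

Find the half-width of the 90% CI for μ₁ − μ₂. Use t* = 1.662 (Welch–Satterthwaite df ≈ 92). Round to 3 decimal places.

SE₁ = s₁/√n₁ = 214/√181 = 15.9065; SE₂ = 187/√52 = 25.9322.
Independent samples, unequal variances: SE_diff = √(SE₁² + SE₂²) = √(253.01674225 + 672.47899684) = 30.4220.
t* = 1.662, so margin of error = 1.662 × 30.4220 = 50.5614.

50.561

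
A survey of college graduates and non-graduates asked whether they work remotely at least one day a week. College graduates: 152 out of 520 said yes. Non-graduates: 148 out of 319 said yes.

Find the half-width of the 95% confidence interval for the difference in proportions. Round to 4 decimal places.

p̂₁ = 152/520 = 0.2923 and p̂₂ = 148/319 = 0.4639.
SE₁ = √(p̂₁(1−p̂₁)/n₁) = √(0.2923·0.7077/520) = 0.01995; SE₂ = √(0.4639·0.5361/319) = 0.02792.
Independent samples: SE of the difference = √(SE₁² + SE₂²) = √(0.0003980025 + 0.0007795264) = 0.03432.
z* for 95% confidence is 1.960, so the margin of error is 1.960 × 0.03432 = 0.06727.

0.0673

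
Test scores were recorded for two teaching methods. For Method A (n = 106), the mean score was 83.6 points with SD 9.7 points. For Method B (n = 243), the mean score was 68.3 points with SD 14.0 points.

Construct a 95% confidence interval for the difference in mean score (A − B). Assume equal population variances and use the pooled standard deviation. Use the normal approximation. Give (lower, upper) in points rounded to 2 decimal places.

Pooled variance s_p² = [105·9.7² + 242·14.0²] / (106+243−2) = 165.1627, so s_p = 12.8516.
SE_diff = s_p·√(1/n₁ + 1/n₂) = 12.8516·√(1/106 + 1/243) = 1.4959.
z* = 1.960; margin = 1.960 × 1.4959 = 2.9320.
Difference = 83.6 − 68.3 = 15.3000.
15.3000 ± 2.9320 → (12.37, 18.23).

(12.37, 18.23)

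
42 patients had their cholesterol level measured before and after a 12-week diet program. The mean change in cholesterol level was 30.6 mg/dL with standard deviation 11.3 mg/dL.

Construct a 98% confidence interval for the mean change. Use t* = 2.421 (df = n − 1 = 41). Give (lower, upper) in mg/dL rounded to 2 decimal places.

(26.38, 34.82)

Paired design: SE = s_d/√n = 11.3/√42 = 1.7436.
t* = 2.421; margin of error = 2.421 × 1.7436 = 4.2213.
30.6 ± 4.2213 → (26.38, 34.82).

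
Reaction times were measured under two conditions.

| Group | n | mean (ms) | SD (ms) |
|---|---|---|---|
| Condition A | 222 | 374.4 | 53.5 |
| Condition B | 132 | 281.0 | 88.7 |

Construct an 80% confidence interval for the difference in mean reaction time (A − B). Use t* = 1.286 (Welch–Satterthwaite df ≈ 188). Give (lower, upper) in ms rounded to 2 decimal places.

(82.45, 104.35)

Per-group SEs: s₁/√n₁ = 53.5/√222 = 3.5907, s₂/√n₂ = 88.7/√132 = 7.7203.
Unpooled SE of the difference: √(12.89312649 + 59.60303209) = 8.5145.
Margin of error = t* · SE = 1.286 × 8.5145 = 10.9496.
x̄₁ − x̄₂ = 374.4 − 281.0 = 93.4000.
CI: 93.4000 ± 10.9496 = (82.45, 104.35).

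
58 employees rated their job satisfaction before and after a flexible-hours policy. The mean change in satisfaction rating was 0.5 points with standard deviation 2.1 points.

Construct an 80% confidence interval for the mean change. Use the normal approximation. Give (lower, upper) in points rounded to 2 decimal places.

(0.15, 0.85)

This is a matched-pairs design, so SE = s_d/√n = 2.1/√58 = 0.2757.
Margin = 1.282 × 0.2757 = 0.3534; the interval is 0.5 ± 0.3534 = (0.15, 0.85).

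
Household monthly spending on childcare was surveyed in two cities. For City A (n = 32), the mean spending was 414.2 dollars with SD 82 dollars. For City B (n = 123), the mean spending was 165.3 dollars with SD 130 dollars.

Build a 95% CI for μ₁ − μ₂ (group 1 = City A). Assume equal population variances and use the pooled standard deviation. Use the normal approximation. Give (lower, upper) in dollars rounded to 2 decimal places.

(201.52, 296.28)

Pooled variance s_p² = [31·82² + 122·130²] / (32+123−2) = 14838.1961, so s_p = 121.8121.
SE_diff = s_p·√(1/n₁ + 1/n₂) = 121.8121·√(1/32 + 1/123) = 24.1729.
z* = 1.960; margin = 1.960 × 24.1729 = 47.3789.
Difference = 414.2 − 165.3 = 248.9000.
248.9000 ± 47.3789 → (201.52, 296.28).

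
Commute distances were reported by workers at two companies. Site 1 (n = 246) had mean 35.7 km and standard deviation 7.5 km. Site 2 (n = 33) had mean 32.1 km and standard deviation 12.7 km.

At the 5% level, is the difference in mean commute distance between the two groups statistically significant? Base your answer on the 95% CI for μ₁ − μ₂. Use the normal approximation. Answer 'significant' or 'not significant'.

not significant

SE₁ = s₁/√n₁ = 7.5/√246 = 0.4782; SE₂ = 12.7/√33 = 2.2108.
Independent samples, unequal variances: SE_diff = √(SE₁² + SE₂²) = √(0.22867524 + 4.88763664) = 2.2619.
z* = 1.960, so margin of error = 1.960 × 2.2619 = 4.4333.
Difference in means = 35.7 − 32.1 = 3.6000.
3.6000 ± 4.4333 → (-0.8333, 8.0333).
The interval (-0.8333, 8.0333) contains 0, so the difference is not significant.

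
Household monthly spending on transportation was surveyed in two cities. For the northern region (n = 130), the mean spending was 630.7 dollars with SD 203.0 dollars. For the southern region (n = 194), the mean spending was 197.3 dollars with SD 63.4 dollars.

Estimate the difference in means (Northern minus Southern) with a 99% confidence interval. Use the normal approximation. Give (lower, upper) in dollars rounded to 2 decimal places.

(386.06, 480.74)

Standard errors of each mean: 203.0/√130 = 17.8043 and 63.4/√194 = 4.5519.
SE(x̄₁ − x̄₂) = √(17.8043² + 4.5519²) = 18.3770 for independent samples with unequal variances.
With z* = 2.576, the margin is 2.576 × 18.3770 = 47.3392.
x̄₁ − x̄₂ = 630.7 − 197.3 = 433.4000; the interval is 433.4000 ± 47.3392 = (386.06, 480.74).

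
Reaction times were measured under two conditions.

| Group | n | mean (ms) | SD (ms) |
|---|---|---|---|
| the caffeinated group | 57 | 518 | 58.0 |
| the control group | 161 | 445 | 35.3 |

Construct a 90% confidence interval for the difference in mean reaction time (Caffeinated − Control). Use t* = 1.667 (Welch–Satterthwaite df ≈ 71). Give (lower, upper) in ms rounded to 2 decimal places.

(59.38, 86.62)

Standard errors of each mean: 58.0/√57 = 7.6823 and 35.3/√161 = 2.7820.
SE(x̄₁ − x̄₂) = √(7.6823² + 2.7820²) = 8.1705 for independent samples with unequal variances.
With t* = 1.667, the margin is 1.667 × 8.1705 = 13.6202.
x̄₁ − x̄₂ = 518 − 445 = 73.0000; the interval is 73.0000 ± 13.6202 = (59.38, 86.62).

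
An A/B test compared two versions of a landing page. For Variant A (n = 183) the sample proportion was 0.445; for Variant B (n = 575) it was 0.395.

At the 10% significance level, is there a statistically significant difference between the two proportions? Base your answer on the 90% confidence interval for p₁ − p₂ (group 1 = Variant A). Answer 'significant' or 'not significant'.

not significant

The two standard errors are √(0.4450×0.5550/183) = 0.03674 and √(0.3950×0.6050/575) = 0.02039.
Because the samples are independent, SE_diff = √(0.03674² + 0.02039²) = 0.04202.
Using z* = 1.645 for 90%, ME = 1.645 × 0.04202 = 0.06912.
p̂₁ − p̂₂ = 0.0500; interval 0.0500 ± 0.06912 gives (-0.01912, 0.11912).
The interval (-0.01912, 0.11912) contains 0, so the difference is not significant.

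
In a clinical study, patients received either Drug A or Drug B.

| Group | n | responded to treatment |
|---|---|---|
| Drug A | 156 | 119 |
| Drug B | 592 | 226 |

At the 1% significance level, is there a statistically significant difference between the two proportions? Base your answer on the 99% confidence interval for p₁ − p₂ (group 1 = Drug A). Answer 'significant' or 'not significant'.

significant

p̂₁ = 119/156 = 0.7628 and p̂₂ = 226/592 = 0.3818.
SE₁ = √(p̂₁(1−p̂₁)/n₁) = √(0.7628·0.2372/156) = 0.03406; SE₂ = √(0.3818·0.6182/592) = 0.01997.
Independent samples: SE of the difference = √(SE₁² + SE₂²) = √(0.0011600836 + 0.0003988009) = 0.03948.
z* for 99% confidence is 2.576, so the margin of error is 2.576 × 0.03948 = 0.10170.
Point estimate p̂₁ − p̂₂ = 0.7628 − 0.3818 = 0.3810.
0.3810 ± 0.10170 → (0.27930, 0.48270).
The interval (0.27930, 0.48270) does not contain 0, so the difference is significant.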